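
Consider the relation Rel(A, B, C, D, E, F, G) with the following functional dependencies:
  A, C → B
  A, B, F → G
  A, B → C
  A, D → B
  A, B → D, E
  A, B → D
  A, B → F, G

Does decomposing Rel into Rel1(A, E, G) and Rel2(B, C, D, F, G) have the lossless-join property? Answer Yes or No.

Common attributes: {G}; their closure is {G}.
Rel1 ⊄ {G} and Rel2 ⊄ {G}, so the split is lossy.

No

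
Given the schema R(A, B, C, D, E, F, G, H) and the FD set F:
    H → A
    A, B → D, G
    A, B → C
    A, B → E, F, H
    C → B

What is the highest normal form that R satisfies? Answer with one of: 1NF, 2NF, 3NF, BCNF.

Candidate keys: {A, B}, {A, C}, {B, H}, {C, H}. Prime attributes: {A, B, C, H}.
H → A breaks BCNF: {H}⁺ = {A, H}, so {H} is not a superkey.
Since {A} ⊆ prime attributes and every other non-superkey FD also has a prime right side, the schema is in 3NF.

3NF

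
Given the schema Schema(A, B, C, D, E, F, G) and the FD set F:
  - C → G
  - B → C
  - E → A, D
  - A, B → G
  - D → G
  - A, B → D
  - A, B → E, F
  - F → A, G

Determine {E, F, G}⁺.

{A, D, E, F, G}

Start with {E, F, G}.
E → A, D applies; add {A, D} → now {A, D, E, F, G}.
No further FD applies.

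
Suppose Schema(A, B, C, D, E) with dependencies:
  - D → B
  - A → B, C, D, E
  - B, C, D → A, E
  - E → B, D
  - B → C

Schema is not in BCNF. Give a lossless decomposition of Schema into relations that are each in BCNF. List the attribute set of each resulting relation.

{A, B, D, E}; {B, C}

Candidate keys of the original relation: {A}, {D}, {E}.
{A, B, C, D, E}: {B} determines {B, C} here but is not a superkey — split on B → C, giving {B, C} and {A, B, D, E}.
{B, C} is in BCNF.
{A, B, D, E} is in BCNF.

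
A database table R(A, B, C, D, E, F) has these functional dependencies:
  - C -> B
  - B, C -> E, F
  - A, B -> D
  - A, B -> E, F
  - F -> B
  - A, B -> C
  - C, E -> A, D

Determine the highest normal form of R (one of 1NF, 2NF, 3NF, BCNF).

3NF

Candidate keys: {A, B}, {A, F}, {C}. Prime attributes: {A, B, C, F}.
F -> B breaks BCNF: {F}⁺ = {B, F}, so {F} is not a superkey.
Its right-hand attributes {B} are all prime, as are those of every other non-superkey FD — the relation is in 3NF.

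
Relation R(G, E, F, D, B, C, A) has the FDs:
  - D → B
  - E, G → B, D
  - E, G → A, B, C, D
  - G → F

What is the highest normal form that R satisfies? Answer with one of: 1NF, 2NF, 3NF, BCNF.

Candidate key: {E, G}. Prime attributes: {E, G}.
For D → B we have {D}⁺ = {B, D}; {D} is not a superkey, so BCNF fails.
Because {B} is non-prime and the left side of D → B is not a superkey, the relation is not in 3NF.
Since {G} ⊂ {E, G} and {G}⁺ ⊇ {F} with {F} non-prime, there is a partial dependency; 2NF fails.

1NF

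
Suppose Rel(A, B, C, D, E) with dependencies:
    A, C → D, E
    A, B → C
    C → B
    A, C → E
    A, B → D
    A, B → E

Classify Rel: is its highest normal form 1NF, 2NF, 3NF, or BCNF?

Candidate keys: {A, B}, {A, C}. Prime attributes: {A, B, C}.
C → B: {C}⁺ = {B, C}, which is not all of the attributes, so the left side is not a superkey — BCNF is violated.
Since {B} ⊆ prime attributes and every other non-superkey FD also has a prime right side, the schema is in 3NF.

3NF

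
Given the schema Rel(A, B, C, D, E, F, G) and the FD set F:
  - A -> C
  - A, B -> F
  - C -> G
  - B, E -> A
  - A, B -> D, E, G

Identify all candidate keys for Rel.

Attributes never on any right-hand side: {B} — every candidate key must contain it.
Closure of {A, B} is {A, B, C, D, E, F, G}, the whole schema; {A, B} is a candidate key.
Closure of {B, E} is {A, B, C, D, E, F, G}, the whole schema; {B, E} is a candidate key.
Any other superkey properly contains one of these, so there are no further candidate keys.

{A, B}, {B, E}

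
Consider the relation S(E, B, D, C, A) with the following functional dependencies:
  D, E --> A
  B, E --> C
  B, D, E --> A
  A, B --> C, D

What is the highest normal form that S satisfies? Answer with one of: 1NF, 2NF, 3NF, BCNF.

1NF

Candidate keys: {A, B, E}, {B, D, E}. Prime attributes: {A, B, D, E}.
D, E --> A: {D, E}⁺ = {A, D, E}, which is not all of the attributes, so the left side is not a superkey — BCNF is violated.
B, E --> C has non-prime {C} on the right and a non-superkey on the left, so 3NF fails.
The proper key subset {A, B} of {A, B, E} determines non-prime {C}, so the relation is not even in 2NF.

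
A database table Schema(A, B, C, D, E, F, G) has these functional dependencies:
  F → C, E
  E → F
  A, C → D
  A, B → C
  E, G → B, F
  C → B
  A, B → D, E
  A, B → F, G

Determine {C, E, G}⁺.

Start with {C, E, G}.
E → F applies; add {F} → now {C, E, F, G}.
E, G → B, F applies; add {B} → now {B, C, E, F, G}.
No further FD applies.

{B, C, E, F, G}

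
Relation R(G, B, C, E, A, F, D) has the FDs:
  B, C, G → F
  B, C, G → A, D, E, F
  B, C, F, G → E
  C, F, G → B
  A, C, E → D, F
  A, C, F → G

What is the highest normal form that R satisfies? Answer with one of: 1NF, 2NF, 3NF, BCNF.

Candidate keys: {A, C, E}, {A, C, F}, {B, C, G}, {C, F, G}. Prime attributes: {A, B, C, E, F, G}.
The left-hand side of every FD is a superkey, so BCNF is satisfied.

BCNF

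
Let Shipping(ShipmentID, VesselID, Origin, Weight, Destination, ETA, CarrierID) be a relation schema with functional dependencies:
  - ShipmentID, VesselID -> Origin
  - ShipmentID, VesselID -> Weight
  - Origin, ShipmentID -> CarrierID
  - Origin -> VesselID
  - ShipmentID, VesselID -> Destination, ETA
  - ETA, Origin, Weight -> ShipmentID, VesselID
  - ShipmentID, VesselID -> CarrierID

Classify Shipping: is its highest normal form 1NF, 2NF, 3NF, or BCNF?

3NF

Candidate keys: {ETA, Origin, Weight}, {Origin, ShipmentID}, {ShipmentID, VesselID}. Prime attributes: {ETA, Origin, ShipmentID, VesselID, Weight}.
Origin -> VesselID breaks BCNF: {Origin}⁺ = {Origin, VesselID}, so {Origin} is not a superkey.
Since {VesselID} ⊆ prime attributes and every other non-superkey FD also has a prime right side, the schema is in 3NF.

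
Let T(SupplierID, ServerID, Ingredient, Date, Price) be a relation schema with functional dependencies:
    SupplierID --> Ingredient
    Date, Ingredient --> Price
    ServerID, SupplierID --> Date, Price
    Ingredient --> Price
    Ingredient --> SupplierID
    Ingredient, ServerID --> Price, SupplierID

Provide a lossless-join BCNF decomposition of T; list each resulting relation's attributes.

Candidate keys of the original relation: {Ingredient, ServerID}, {ServerID, SupplierID}.
In {Date, Ingredient, Price, ServerID, SupplierID}, {SupplierID} is not a superkey ({SupplierID}⁺ restricted to this set is {Ingredient, Price, SupplierID}), so split on SupplierID --> Ingredient, Price into {Ingredient, Price, SupplierID} and {Date, ServerID, SupplierID}.
{Ingredient, Price, SupplierID}: every determinant is a superkey — BCNF.
{Date, ServerID, SupplierID}: every determinant is a superkey — BCNF.

{Date, ServerID, SupplierID}; {Ingredient, Price, SupplierID}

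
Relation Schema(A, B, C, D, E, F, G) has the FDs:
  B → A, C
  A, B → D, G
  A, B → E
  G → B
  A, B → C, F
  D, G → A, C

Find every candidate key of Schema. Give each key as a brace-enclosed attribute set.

{B}, {G}

{B}⁺ = {A, B, C, D, E, F, G} — all of the relation — so {B} is a candidate key.
{G}⁺ = {A, B, C, D, E, F, G} — all of the relation — so {G} is a candidate key.
Any other superkey properly contains one of these, so there are no further candidate keys.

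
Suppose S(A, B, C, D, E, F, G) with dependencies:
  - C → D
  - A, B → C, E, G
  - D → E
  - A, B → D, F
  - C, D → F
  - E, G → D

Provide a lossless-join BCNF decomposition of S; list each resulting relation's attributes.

Candidate key of the original relation: {A, B}.
{A, B, C, D, E, F, G}: {C} determines {C, D, E, F} here but is not a superkey — split on C → D, E, F, giving {C, D, E, F} and {A, B, C, G}.
{C, D, E, F}: {D} determines {D, E} here but is not a superkey — split on D → E, giving {D, E} and {C, D, F}.
{D, E} is in BCNF.
{C, D, F} is in BCNF.
{A, B, C, G} is in BCNF.

{A, B, C, G}; {C, D, F}; {D, E}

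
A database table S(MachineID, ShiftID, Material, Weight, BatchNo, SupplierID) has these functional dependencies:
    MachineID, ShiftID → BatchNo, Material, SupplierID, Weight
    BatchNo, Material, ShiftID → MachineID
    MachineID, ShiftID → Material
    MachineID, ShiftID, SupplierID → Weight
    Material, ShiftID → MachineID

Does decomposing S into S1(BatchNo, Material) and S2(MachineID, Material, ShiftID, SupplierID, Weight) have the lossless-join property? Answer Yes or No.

No

The shared attributes are {Material} and {Material}⁺ = {Material}.
The closure covers neither S1 nor S2 entirely; the join is not lossless.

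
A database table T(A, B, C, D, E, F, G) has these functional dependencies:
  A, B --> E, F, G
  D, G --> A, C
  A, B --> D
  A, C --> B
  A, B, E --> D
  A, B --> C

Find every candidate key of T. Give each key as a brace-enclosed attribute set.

{A, B} is a candidate key since {A, B}⁺ = {A, B, C, D, E, F, G} covers every attribute.
{A, C} is a candidate key since {A, C}⁺ = {A, B, C, D, E, F, G} covers every attribute.
{D, G} is a candidate key since {D, G}⁺ = {A, B, C, D, E, F, G} covers every attribute.
These are minimal and exhaustive — every other superkey contains one of them.

{A, B}, {A, C}, {D, G}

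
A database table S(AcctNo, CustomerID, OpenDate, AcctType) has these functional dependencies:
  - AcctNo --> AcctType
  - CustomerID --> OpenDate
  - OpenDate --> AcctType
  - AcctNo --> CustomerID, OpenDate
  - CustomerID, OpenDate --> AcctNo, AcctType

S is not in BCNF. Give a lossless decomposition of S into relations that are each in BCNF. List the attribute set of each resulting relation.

Candidate keys of the original relation: {AcctNo}, {CustomerID}.
Within {AcctNo, AcctType, CustomerID, OpenDate}: {OpenDate}⁺ ∩ {AcctNo, AcctType, CustomerID, OpenDate} = {AcctType, OpenDate}, not the whole set, so OpenDate --> AcctType violates BCNF; decompose into {AcctType, OpenDate} and {AcctNo, CustomerID, OpenDate}.
{AcctType, OpenDate} has no BCNF violation.
{AcctNo, CustomerID, OpenDate} has no BCNF violation.

{AcctNo, CustomerID, OpenDate}; {AcctType, OpenDate}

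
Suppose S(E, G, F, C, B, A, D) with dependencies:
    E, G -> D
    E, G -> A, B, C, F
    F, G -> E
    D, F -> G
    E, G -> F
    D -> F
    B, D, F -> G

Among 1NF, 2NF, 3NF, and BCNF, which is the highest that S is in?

BCNF

Candidate keys: {D}, {E, G}, {F, G}. Prime attributes: {D, E, F, G}.
The left-hand side of every FD is a superkey, so BCNF is satisfied.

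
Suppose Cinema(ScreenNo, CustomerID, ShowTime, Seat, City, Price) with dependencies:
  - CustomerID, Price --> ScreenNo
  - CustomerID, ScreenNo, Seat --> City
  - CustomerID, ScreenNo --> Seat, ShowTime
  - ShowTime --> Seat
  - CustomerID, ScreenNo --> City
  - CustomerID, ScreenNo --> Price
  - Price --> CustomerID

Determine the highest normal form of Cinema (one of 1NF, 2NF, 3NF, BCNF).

2NF

Candidate keys: {CustomerID, ScreenNo}, {Price}. Prime attributes: {CustomerID, Price, ScreenNo}.
ShowTime --> Seat breaks BCNF: {ShowTime}⁺ = {Seat, ShowTime}, so {ShowTime} is not a superkey.
ShowTime --> Seat has non-prime {Seat} on the right and a non-superkey on the left, so 3NF fails.
Checking every proper subset of each key, none determines a non-prime attribute — 2NF is satisfied.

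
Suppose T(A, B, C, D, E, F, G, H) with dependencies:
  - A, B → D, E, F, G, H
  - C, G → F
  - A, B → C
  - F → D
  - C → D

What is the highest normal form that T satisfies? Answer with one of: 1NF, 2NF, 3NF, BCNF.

Candidate key: {A, B}. Prime attributes: {A, B}.
C, G → F breaks BCNF: {C, G}⁺ = {C, D, F, G}, so {C, G} is not a superkey.
Because {F} is non-prime and the left side of C, G → F is not a superkey, the relation is not in 3NF.
Checking every proper subset of each key, none determines a non-prime attribute — 2NF is satisfied.

2NF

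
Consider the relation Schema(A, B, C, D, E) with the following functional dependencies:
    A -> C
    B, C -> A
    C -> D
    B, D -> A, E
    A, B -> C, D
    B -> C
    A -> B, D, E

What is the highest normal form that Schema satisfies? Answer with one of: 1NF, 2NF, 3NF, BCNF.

Candidate keys: {A}, {B}. Prime attributes: {A, B}.
For C -> D we have {C}⁺ = {C, D}; {C} is not a superkey, so BCNF fails.
C -> D has non-prime {D} on the right and a non-superkey on the left, so 3NF fails.
All keys have size 1, which rules out partial dependencies — 2NF is satisfied.

2NF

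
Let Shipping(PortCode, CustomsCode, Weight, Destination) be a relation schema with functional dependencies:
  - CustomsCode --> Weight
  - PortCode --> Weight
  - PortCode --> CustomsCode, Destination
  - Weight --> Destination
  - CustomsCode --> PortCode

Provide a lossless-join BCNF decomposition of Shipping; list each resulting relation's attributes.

Candidate keys of the original relation: {CustomsCode}, {PortCode}.
In {CustomsCode, Destination, PortCode, Weight}, {Weight} is not a superkey ({Weight}⁺ restricted to this set is {Destination, Weight}), so split on Weight --> Destination into {Destination, Weight} and {CustomsCode, PortCode, Weight}.
{Destination, Weight}: every determinant is a superkey — BCNF.
{CustomsCode, PortCode, Weight}: every determinant is a superkey — BCNF.

{CustomsCode, PortCode, Weight}; {Destination, Weight}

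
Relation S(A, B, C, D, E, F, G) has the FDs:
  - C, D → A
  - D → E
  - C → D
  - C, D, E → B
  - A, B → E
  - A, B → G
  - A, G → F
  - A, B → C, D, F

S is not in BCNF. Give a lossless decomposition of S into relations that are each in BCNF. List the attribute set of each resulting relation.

Candidate keys of the original relation: {A, B}, {C}.
{A, B, C, D, E, F, G}: {D} determines {D, E} here but is not a superkey — split on D → E, giving {D, E} and {A, B, C, D, F, G}.
{D, E} has no BCNF violation.
{A, B, C, D, F, G}: {A, G} determines {A, F, G} here but is not a superkey — split on A, G → F, giving {A, F, G} and {A, B, C, D, G}.
{A, F, G} has no BCNF violation.
{A, B, C, D, G} has no BCNF violation.

{A, B, C, D, G}; {A, F, G}; {D, E}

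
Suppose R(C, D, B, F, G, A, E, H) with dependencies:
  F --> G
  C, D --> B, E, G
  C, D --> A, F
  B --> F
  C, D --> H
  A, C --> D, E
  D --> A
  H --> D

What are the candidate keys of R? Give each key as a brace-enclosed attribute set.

{C} never appears on the right of any FD, so every key must include it.
{A, C}⁺ = {A, B, C, D, E, F, G, H}, which is every attribute, so {A, C} is a candidate key.
{C, D}⁺ = {A, B, C, D, E, F, G, H}, which is every attribute, so {C, D} is a candidate key.
{C, H}⁺ = {A, B, C, D, E, F, G, H}, which is every attribute, so {C, H} is a candidate key.
No proper subset of any of these is a key, and no other minimal superkey exists.

{A, C}, {C, D}, {C, H}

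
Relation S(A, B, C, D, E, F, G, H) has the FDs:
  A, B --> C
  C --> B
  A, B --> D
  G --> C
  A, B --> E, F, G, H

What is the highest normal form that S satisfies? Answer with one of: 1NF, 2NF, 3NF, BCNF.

Candidate keys: {A, B}, {A, C}, {A, G}. Prime attributes: {A, B, C, G}.
C --> B: {C}⁺ = {B, C}, which is not all of the attributes, so the left side is not a superkey — BCNF is violated.
Its right-hand attributes {B} are all prime, as are those of every other non-superkey FD — the relation is in 3NF.

3NF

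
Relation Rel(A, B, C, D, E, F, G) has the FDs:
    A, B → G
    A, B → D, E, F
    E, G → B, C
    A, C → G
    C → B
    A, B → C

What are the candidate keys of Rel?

No FD produces {A}, so it must be in every candidate key.
{A, B} is a candidate key since {A, B}⁺ = {A, B, C, D, E, F, G} covers every attribute.
{A, C} is a candidate key since {A, C}⁺ = {A, B, C, D, E, F, G} covers every attribute.
{A, E, G} is a candidate key since {A, E, G}⁺ = {A, B, C, D, E, F, G} covers every attribute.
These are minimal and exhaustive — every other superkey contains one of them.

{A, B}, {A, C}, {A, E, G}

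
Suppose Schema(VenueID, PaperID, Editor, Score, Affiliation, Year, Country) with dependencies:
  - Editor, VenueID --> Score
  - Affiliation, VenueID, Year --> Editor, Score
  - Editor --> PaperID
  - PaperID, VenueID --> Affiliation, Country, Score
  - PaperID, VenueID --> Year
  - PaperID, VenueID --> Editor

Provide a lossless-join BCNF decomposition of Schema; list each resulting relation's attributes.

{Affiliation, Country, Editor, Score, VenueID, Year}; {Editor, PaperID}

Candidate keys of the original relation: {Affiliation, VenueID, Year}, {Editor, VenueID}, {PaperID, VenueID}.
{Affiliation, Country, Editor, PaperID, Score, VenueID, Year}: {Editor} determines {Editor, PaperID} here but is not a superkey — split on Editor --> PaperID, giving {Editor, PaperID} and {Affiliation, Country, Editor, Score, VenueID, Year}.
{Editor, PaperID}: every determinant is a superkey — BCNF.
{Affiliation, Country, Editor, Score, VenueID, Year}: every determinant is a superkey — BCNF.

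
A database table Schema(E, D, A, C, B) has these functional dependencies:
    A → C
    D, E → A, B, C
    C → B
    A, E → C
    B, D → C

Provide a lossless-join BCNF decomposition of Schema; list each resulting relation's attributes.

{A, C}; {A, D, E}; {B, C}

Candidate key of the original relation: {D, E}.
{A, B, C, D, E}: {A} determines {A, B, C} here but is not a superkey — split on A → B, C, giving {A, B, C} and {A, D, E}.
{A, B, C}: {C} determines {B, C} here but is not a superkey — split on C → B, giving {B, C} and {A, C}.
{B, C} has no BCNF violation.
{A, C} has no BCNF violation.
{A, D, E} has no BCNF violation.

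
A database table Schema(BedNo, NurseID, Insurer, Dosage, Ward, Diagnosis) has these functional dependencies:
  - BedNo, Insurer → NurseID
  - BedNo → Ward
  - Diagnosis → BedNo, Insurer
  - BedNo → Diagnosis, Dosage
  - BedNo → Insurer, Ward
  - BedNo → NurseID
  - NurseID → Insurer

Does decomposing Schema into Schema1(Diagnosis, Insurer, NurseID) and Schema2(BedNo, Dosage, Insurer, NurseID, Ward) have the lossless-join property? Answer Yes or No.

No

The shared attributes are {Insurer, NurseID} and {Insurer, NurseID}⁺ = {Insurer, NurseID}.
Neither Schema1 nor Schema2 is contained in that closure, so the decomposition is lossy.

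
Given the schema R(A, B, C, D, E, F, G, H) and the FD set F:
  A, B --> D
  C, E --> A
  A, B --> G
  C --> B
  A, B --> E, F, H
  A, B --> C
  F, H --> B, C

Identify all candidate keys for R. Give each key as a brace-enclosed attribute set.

{A, B}⁺ = {A, B, C, D, E, F, G, H} — all of the relation — so {A, B} is a candidate key.
{A, C}⁺ = {A, B, C, D, E, F, G, H} — all of the relation — so {A, C} is a candidate key.
{C, E}⁺ = {A, B, C, D, E, F, G, H} — all of the relation — so {C, E} is a candidate key.
{A, F, H}⁺ = {A, B, C, D, E, F, G, H} — all of the relation — so {A, F, H} is a candidate key.
{E, F, H}⁺ = {A, B, C, D, E, F, G, H} — all of the relation — so {E, F, H} is a candidate key.
No proper subset of any of these is a key, and no other minimal superkey exists.

{A, B}, {A, C}, {A, F, H}, {C, E}, {E, F, H}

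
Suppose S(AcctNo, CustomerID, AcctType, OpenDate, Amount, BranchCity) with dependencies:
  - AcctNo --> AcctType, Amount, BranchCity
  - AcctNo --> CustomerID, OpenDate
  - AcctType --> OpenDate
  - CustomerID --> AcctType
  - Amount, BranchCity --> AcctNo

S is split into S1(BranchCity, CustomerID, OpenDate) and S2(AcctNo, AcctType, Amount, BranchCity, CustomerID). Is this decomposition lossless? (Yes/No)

Yes

S1 ∩ S2 = {BranchCity, CustomerID}; its closure under F is {AcctType, BranchCity, CustomerID, OpenDate}.
S1 is contained in that closure, so S1 ∩ S2 --> S1 holds and the join is lossless.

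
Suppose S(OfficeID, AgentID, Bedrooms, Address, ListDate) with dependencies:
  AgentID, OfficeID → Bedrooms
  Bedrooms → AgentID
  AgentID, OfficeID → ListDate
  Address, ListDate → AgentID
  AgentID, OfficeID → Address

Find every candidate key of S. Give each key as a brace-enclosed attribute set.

{Address, ListDate, OfficeID}, {AgentID, OfficeID}, {Bedrooms, OfficeID}

{OfficeID} never appears on the right of any FD, so every key must include it.
Closure of {AgentID, OfficeID} is {Address, AgentID, Bedrooms, ListDate, OfficeID}, the whole schema; {AgentID, OfficeID} is a candidate key.
Closure of {Bedrooms, OfficeID} is {Address, AgentID, Bedrooms, ListDate, OfficeID}, the whole schema; {Bedrooms, OfficeID} is a candidate key.
Closure of {Address, ListDate, OfficeID} is {Address, AgentID, Bedrooms, ListDate, OfficeID}, the whole schema; {Address, ListDate, OfficeID} is a candidate key.
Any other superkey properly contains one of these, so there are no further candidate keys.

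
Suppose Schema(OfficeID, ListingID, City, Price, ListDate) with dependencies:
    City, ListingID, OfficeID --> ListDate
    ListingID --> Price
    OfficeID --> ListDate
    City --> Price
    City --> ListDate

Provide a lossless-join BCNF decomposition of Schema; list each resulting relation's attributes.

Candidate key of the original relation: {City, ListingID, OfficeID}.
In {City, ListDate, ListingID, OfficeID, Price}, {ListingID} is not a superkey ({ListingID}⁺ restricted to this set is {ListingID, Price}), so split on ListingID --> Price into {ListingID, Price} and {City, ListDate, ListingID, OfficeID}.
{ListingID, Price} has no BCNF violation.
In {City, ListDate, ListingID, OfficeID}, {OfficeID} is not a superkey ({OfficeID}⁺ restricted to this set is {ListDate, OfficeID}), so split on OfficeID --> ListDate into {ListDate, OfficeID} and {City, ListingID, OfficeID}.
{ListDate, OfficeID} has no BCNF violation.
{City, ListingID, OfficeID} has no BCNF violation.

{City, ListingID, OfficeID}; {ListDate, OfficeID}; {ListingID, Price}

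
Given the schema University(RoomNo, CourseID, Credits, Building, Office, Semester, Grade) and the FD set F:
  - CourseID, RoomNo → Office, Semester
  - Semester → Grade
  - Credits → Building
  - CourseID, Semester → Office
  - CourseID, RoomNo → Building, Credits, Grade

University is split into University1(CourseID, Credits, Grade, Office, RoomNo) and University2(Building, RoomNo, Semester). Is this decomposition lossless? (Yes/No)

University1 ∩ University2 = {RoomNo}; its closure under F is {RoomNo}.
Neither University1 nor University2 is contained in that closure, so the decomposition is lossy.

No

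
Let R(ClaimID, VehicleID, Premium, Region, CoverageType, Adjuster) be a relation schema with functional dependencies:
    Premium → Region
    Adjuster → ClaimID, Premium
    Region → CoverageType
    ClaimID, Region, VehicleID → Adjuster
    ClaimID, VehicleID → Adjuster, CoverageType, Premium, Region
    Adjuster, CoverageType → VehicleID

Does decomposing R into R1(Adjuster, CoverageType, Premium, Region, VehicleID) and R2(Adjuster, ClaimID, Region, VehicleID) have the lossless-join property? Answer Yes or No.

Common attributes: {Adjuster, Region, VehicleID}; their closure is {Adjuster, ClaimID, CoverageType, Premium, Region, VehicleID}.
This includes all of R1, so the common attributes are a superkey of R1 — the join is lossless.

Yes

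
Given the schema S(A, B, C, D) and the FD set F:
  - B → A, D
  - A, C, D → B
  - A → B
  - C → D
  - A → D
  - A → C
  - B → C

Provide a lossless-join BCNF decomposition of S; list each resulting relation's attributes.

Candidate keys of the original relation: {A}, {B}.
In {A, B, C, D}, {C} is not a superkey ({C}⁺ restricted to this set is {C, D}), so split on C → D into {C, D} and {A, B, C}.
{C, D} is in BCNF.
{A, B, C} is in BCNF.

{A, B, C}; {C, D}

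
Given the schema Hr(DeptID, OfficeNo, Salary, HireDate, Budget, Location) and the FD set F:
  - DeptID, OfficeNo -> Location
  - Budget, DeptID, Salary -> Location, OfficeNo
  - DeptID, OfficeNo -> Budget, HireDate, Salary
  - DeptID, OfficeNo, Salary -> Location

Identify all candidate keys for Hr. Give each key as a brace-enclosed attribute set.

Attributes never on any right-hand side: {DeptID} — every candidate key must contain it.
Closure of {DeptID, OfficeNo} is {Budget, DeptID, HireDate, Location, OfficeNo, Salary}, the whole schema; {DeptID, OfficeNo} is a candidate key.
Closure of {Budget, DeptID, Salary} is {Budget, DeptID, HireDate, Location, OfficeNo, Salary}, the whole schema; {Budget, DeptID, Salary} is a candidate key.
These are minimal and exhaustive — every other superkey contains one of them.

{Budget, DeptID, Salary}, {DeptID, OfficeNo}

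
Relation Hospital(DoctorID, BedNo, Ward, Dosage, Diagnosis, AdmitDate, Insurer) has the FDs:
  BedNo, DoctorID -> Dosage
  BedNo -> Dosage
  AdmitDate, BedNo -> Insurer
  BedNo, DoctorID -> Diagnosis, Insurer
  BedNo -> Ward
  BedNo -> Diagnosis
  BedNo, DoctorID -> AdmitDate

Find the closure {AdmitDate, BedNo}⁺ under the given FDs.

{AdmitDate, BedNo, Diagnosis, Dosage, Insurer, Ward}

Start with {AdmitDate, BedNo}.
BedNo -> Dosage applies; add {Dosage} → now {AdmitDate, BedNo, Dosage}.
AdmitDate, BedNo -> Insurer applies; add {Insurer} → now {AdmitDate, BedNo, Dosage, Insurer}.
BedNo -> Ward applies; add {Ward} → now {AdmitDate, BedNo, Dosage, Insurer, Ward}.
BedNo -> Diagnosis applies; add {Diagnosis} → now {AdmitDate, BedNo, Diagnosis, Dosage, Insurer, Ward}.
No further FD applies.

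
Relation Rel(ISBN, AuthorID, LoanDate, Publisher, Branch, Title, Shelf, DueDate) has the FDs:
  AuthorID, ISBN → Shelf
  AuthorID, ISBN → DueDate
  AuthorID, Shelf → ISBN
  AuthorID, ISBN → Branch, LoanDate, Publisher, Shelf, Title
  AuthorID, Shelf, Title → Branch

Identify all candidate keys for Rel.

{AuthorID, ISBN}, {AuthorID, Shelf}

Attributes never on any right-hand side: {AuthorID} — every candidate key must contain it.
Closure of {AuthorID, ISBN} is {AuthorID, Branch, DueDate, ISBN, LoanDate, Publisher, Shelf, Title}, the whole schema; {AuthorID, ISBN} is a candidate key.
Closure of {AuthorID, Shelf} is {AuthorID, Branch, DueDate, ISBN, LoanDate, Publisher, Shelf, Title}, the whole schema; {AuthorID, Shelf} is a candidate key.
Any other superkey properly contains one of these, so there are no further candidate keys.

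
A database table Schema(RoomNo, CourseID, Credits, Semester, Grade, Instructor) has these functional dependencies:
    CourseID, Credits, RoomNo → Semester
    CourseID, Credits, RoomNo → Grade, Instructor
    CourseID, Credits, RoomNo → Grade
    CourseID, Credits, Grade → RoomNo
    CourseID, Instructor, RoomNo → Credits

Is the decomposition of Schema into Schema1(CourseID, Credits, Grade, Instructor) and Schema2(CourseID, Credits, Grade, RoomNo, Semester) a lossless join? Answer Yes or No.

Common attributes: {CourseID, Credits, Grade}; their closure is {CourseID, Credits, Grade, Instructor, RoomNo, Semester}.
Since Schema1 ⊆ {CourseID, Credits, Grade, Instructor, RoomNo, Semester}, the intersection is a superkey of Schema1; the decomposition is lossless.

Yes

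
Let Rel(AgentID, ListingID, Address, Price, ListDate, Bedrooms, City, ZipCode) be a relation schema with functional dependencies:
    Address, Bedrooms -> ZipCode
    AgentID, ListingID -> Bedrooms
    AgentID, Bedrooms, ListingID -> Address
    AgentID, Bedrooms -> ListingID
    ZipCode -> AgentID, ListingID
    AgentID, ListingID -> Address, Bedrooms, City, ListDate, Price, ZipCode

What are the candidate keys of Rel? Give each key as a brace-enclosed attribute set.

{ZipCode} is a candidate key since {ZipCode}⁺ = {Address, AgentID, Bedrooms, City, ListDate, ListingID, Price, ZipCode} covers every attribute.
{Address, Bedrooms} is a candidate key since {Address, Bedrooms}⁺ = {Address, AgentID, Bedrooms, City, ListDate, ListingID, Price, ZipCode} covers every attribute.
{AgentID, Bedrooms} is a candidate key since {AgentID, Bedrooms}⁺ = {Address, AgentID, Bedrooms, City, ListDate, ListingID, Price, ZipCode} covers every attribute.
{AgentID, ListingID} is a candidate key since {AgentID, ListingID}⁺ = {Address, AgentID, Bedrooms, City, ListDate, ListingID, Price, ZipCode} covers every attribute.
Any other superkey properly contains one of these, so there are no further candidate keys.

{Address, Bedrooms}, {AgentID, Bedrooms}, {AgentID, ListingID}, {ZipCode}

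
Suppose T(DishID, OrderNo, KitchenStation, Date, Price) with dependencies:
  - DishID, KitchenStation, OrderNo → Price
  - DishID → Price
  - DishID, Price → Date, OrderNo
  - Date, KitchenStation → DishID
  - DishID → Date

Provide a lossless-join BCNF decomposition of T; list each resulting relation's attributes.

{Date, DishID, OrderNo, Price}; {DishID, KitchenStation}

Candidate keys of the original relation: {Date, KitchenStation}, {DishID, KitchenStation}.
Within {Date, DishID, KitchenStation, OrderNo, Price}: {DishID}⁺ ∩ {Date, DishID, KitchenStation, OrderNo, Price} = {Date, DishID, OrderNo, Price}, not the whole set, so DishID → Date, OrderNo, Price violates BCNF; decompose into {Date, DishID, OrderNo, Price} and {DishID, KitchenStation}.
{Date, DishID, OrderNo, Price}: every determinant is a superkey — BCNF.
{DishID, KitchenStation}: every determinant is a superkey — BCNF.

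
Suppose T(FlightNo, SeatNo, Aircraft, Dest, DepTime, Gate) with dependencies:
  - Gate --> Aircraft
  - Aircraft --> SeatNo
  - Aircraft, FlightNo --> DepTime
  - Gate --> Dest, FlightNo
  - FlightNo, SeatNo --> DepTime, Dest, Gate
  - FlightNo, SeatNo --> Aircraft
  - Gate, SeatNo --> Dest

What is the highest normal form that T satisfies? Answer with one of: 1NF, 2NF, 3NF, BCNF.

3NF

Candidate keys: {Aircraft, FlightNo}, {FlightNo, SeatNo}, {Gate}. Prime attributes: {Aircraft, FlightNo, Gate, SeatNo}.
Aircraft --> SeatNo: {Aircraft}⁺ = {Aircraft, SeatNo}, which is not all of the attributes, so the left side is not a superkey — BCNF is violated.
Since {SeatNo} ⊆ prime attributes and every other non-superkey FD also has a prime right side, the schema is in 3NF.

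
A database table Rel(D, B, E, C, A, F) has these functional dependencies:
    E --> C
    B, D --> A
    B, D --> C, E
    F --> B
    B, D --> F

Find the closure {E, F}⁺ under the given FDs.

Start with {E, F}.
E --> C applies; add {C} → now {C, E, F}.
F --> B applies; add {B} → now {B, C, E, F}.
No further FD applies.

{B, C, E, F}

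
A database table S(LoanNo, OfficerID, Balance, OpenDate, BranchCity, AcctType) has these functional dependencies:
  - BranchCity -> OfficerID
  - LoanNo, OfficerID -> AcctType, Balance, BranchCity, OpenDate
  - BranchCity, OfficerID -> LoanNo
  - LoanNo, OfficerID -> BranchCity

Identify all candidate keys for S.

{BranchCity}⁺ = {AcctType, Balance, BranchCity, LoanNo, OfficerID, OpenDate}, which is every attribute, so {BranchCity} is a candidate key.
{LoanNo, OfficerID}⁺ = {AcctType, Balance, BranchCity, LoanNo, OfficerID, OpenDate}, which is every attribute, so {LoanNo, OfficerID} is a candidate key.
Any other superkey properly contains one of these, so there are no further candidate keys.

{BranchCity}, {LoanNo, OfficerID}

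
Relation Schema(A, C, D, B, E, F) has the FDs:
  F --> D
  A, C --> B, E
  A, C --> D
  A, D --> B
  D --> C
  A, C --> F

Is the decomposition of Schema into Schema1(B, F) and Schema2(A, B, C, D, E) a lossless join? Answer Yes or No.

No

Common attributes: {B}; their closure is {B}.
Schema1 ⊄ {B} and Schema2 ⊄ {B}, so the split is lossy.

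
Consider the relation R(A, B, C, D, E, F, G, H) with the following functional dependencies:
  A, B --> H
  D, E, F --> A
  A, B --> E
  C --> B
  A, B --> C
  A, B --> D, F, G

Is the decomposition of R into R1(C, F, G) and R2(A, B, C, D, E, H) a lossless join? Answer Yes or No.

The shared attributes are {C} and {C}⁺ = {B, C}.
Neither R1 nor R2 is contained in that closure, so the decomposition is lossy.

No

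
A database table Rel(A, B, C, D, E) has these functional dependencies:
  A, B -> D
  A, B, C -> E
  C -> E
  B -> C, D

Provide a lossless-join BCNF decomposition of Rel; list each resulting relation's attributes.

Candidate key of the original relation: {A, B}.
Within {A, B, C, D, E}: {C}⁺ ∩ {A, B, C, D, E} = {C, E}, not the whole set, so C -> E violates BCNF; decompose into {C, E} and {A, B, C, D}.
{C, E} has no BCNF violation.
Within {A, B, C, D}: {B}⁺ ∩ {A, B, C, D} = {B, C, D}, not the whole set, so B -> C, D violates BCNF; decompose into {B, C, D} and {A, B}.
{B, C, D} has no BCNF violation.
{A, B} has no BCNF violation.

{A, B}; {B, C, D}; {C, E}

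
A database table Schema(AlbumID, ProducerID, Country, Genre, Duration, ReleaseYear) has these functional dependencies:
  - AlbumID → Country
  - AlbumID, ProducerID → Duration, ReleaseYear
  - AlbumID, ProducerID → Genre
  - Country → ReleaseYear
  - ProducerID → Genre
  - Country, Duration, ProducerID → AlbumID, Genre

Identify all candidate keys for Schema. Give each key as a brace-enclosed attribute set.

No FD produces {ProducerID}, so it must be in every candidate key.
Closure of {AlbumID, ProducerID} is {AlbumID, Country, Duration, Genre, ProducerID, ReleaseYear}, the whole schema; {AlbumID, ProducerID} is a candidate key.
Closure of {Country, Duration, ProducerID} is {AlbumID, Country, Duration, Genre, ProducerID, ReleaseYear}, the whole schema; {Country, Duration, ProducerID} is a candidate key.
Any other superkey properly contains one of these, so there are no further candidate keys.

{AlbumID, ProducerID}, {Country, Duration, ProducerID}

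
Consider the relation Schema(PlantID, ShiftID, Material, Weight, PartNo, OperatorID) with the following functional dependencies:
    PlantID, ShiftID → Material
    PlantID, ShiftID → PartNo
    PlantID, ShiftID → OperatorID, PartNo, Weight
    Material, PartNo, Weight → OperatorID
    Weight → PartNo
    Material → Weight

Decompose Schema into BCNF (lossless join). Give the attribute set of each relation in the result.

Candidate key of the original relation: {PlantID, ShiftID}.
{Material, OperatorID, PartNo, PlantID, ShiftID, Weight}: {Material, PartNo, Weight} determines {Material, OperatorID, PartNo, Weight} here but is not a superkey — split on Material, PartNo, Weight → OperatorID, giving {Material, OperatorID, PartNo, Weight} and {Material, PartNo, PlantID, ShiftID, Weight}.
{Material, OperatorID, PartNo, Weight}: {Weight} determines {PartNo, Weight} here but is not a superkey — split on Weight → PartNo, giving {PartNo, Weight} and {Material, OperatorID, Weight}.
{PartNo, Weight} has no BCNF violation.
{Material, OperatorID, Weight} has no BCNF violation.
{Material, PartNo, PlantID, ShiftID, Weight}: {Weight} determines {PartNo, Weight} here but is not a superkey — split on Weight → PartNo, giving {PartNo, Weight} and {Material, PlantID, ShiftID, Weight}.
{PartNo, Weight} has no BCNF violation.
{Material, PlantID, ShiftID, Weight}: {Material} determines {Material, Weight} here but is not a superkey — split on Material → Weight, giving {Material, Weight} and {Material, PlantID, ShiftID}.
{Material, Weight} has no BCNF violation.
{Material, PlantID, ShiftID} has no BCNF violation.

{Material, OperatorID, Weight}; {Material, PlantID, ShiftID}; {PartNo, Weight}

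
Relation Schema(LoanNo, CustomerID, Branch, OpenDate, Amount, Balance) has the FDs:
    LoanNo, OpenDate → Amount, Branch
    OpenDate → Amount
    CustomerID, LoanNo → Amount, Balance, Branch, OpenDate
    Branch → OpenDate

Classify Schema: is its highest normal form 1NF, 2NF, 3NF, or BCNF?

2NF

Candidate key: {CustomerID, LoanNo}. Prime attributes: {CustomerID, LoanNo}.
LoanNo, OpenDate → Amount, Branch breaks BCNF: {LoanNo, OpenDate}⁺ = {Amount, Branch, LoanNo, OpenDate}, so {LoanNo, OpenDate} is not a superkey.
LoanNo, OpenDate → Amount, Branch has non-prime {Amount, Branch} on the right and a non-superkey on the left, so 3NF fails.
Checking every proper subset of each key, none determines a non-prime attribute — 2NF is satisfied.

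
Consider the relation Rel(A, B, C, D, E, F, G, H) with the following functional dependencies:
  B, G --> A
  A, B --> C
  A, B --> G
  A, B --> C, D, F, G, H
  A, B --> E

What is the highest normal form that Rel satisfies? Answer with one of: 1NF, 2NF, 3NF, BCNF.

Candidate keys: {A, B}, {B, G}. Prime attributes: {A, B, G}.
Each dependency's left side is a superkey — BCNF holds.

BCNF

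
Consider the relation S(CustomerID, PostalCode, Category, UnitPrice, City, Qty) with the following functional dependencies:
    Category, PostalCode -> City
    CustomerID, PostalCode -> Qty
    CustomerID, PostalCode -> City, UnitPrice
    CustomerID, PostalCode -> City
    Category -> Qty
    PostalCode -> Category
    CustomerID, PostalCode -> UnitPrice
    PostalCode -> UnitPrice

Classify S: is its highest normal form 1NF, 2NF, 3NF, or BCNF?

1NF

Candidate key: {CustomerID, PostalCode}. Prime attributes: {CustomerID, PostalCode}.
For Category, PostalCode -> City we have {Category, PostalCode}⁺ = {Category, City, PostalCode, Qty, UnitPrice}; {Category, PostalCode} is not a superkey, so BCNF fails.
Because {City} is non-prime and the left side of Category, PostalCode -> City is not a superkey, the relation is not in 3NF.
Since {PostalCode} ⊂ {CustomerID, PostalCode} and {PostalCode}⁺ ⊇ {Category, City, Qty, UnitPrice} with {Category, City, Qty, UnitPrice} non-prime, there is a partial dependency; 2NF fails.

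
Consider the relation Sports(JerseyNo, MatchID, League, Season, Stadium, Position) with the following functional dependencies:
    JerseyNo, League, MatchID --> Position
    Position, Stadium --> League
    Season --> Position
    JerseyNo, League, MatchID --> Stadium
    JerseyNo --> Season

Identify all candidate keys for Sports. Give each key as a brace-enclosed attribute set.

{JerseyNo, MatchID} never appear on the right of any FD, so every key must include all of them.
{JerseyNo, League, MatchID}⁺ = {JerseyNo, League, MatchID, Position, Season, Stadium}, which is every attribute, so {JerseyNo, League, MatchID} is a candidate key.
{JerseyNo, MatchID, Stadium}⁺ = {JerseyNo, League, MatchID, Position, Season, Stadium}, which is every attribute, so {JerseyNo, MatchID, Stadium} is a candidate key.
No proper subset of any of these is a key, and no other minimal superkey exists.

{JerseyNo, League, MatchID}, {JerseyNo, MatchID, Stadium}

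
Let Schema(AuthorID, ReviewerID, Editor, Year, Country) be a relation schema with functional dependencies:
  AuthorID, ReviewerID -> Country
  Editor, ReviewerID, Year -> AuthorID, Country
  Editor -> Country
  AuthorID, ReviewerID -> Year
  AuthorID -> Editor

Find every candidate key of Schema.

{AuthorID, ReviewerID}, {Editor, ReviewerID, Year}

No FD produces {ReviewerID}, so it must be in every candidate key.
Closure of {AuthorID, ReviewerID} is {AuthorID, Country, Editor, ReviewerID, Year}, the whole schema; {AuthorID, ReviewerID} is a candidate key.
Closure of {Editor, ReviewerID, Year} is {AuthorID, Country, Editor, ReviewerID, Year}, the whole schema; {Editor, ReviewerID, Year} is a candidate key.
No proper subset of any of these is a key, and no other minimal superkey exists.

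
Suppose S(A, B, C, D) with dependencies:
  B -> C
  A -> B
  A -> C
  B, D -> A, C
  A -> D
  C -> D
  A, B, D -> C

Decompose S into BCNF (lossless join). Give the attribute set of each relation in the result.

Candidate keys of the original relation: {A}, {B}.
{A, B, C, D}: {C} determines {C, D} here but is not a superkey — split on C -> D, giving {C, D} and {A, B, C}.
{C, D} is in BCNF.
{A, B, C} is in BCNF.

{A, B, C}; {C, D}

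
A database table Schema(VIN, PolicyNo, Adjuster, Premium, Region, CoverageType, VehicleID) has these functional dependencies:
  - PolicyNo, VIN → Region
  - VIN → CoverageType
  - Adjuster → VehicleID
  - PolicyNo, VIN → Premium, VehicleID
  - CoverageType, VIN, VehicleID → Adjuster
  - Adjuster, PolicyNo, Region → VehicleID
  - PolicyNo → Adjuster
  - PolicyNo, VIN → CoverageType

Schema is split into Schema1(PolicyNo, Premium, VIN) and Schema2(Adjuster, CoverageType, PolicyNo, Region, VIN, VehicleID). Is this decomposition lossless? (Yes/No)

Yes

Common attributes: {PolicyNo, VIN}; their closure is {Adjuster, CoverageType, PolicyNo, Premium, Region, VIN, VehicleID}.
Schema1 is contained in that closure, so Schema1 ∩ Schema2 → Schema1 holds and the join is lossless.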